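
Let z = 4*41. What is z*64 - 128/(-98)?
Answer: 514368/49 ≈ 10497.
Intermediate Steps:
z = 164
z*64 - 128/(-98) = 164*64 - 128/(-98) = 10496 - 128*(-1/98) = 10496 + 64/49 = 514368/49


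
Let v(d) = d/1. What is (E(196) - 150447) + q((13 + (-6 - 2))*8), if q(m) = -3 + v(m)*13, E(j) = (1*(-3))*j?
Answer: -150518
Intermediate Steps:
v(d) = d (v(d) = d*1 = d)
E(j) = -3*j
q(m) = -3 + 13*m (q(m) = -3 + m*13 = -3 + 13*m)
(E(196) - 150447) + q((13 + (-6 - 2))*8) = (-3*196 - 150447) + (-3 + 13*((13 + (-6 - 2))*8)) = (-588 - 150447) + (-3 + 13*((13 - 8)*8)) = -151035 + (-3 + 13*(5*8)) = -151035 + (-3 + 13*40) = -151035 + (-3 + 520) = -151035 + 517 = -150518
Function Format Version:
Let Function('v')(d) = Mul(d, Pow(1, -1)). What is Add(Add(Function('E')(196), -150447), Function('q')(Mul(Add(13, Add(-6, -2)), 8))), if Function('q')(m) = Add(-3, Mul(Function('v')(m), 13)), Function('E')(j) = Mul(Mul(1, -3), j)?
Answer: -150518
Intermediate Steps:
Function('v')(d) = d (Function('v')(d) = Mul(d, 1) = d)
Function('E')(j) = Mul(-3, j)
Function('q')(m) = Add(-3, Mul(13, m)) (Function('q')(m) = Add(-3, Mul(m, 13)) = Add(-3, Mul(13, m)))
Add(Add(Function('E')(196), -150447), Function('q')(Mul(Add(13, Add(-6, -2)), 8))) = Add(Add(Mul(-3, 196), -150447), Add(-3, Mul(13, Mul(Add(13, Add(-6, -2)), 8)))) = Add(Add(-588, -150447), Add(-3, Mul(13, Mul(Add(13, -8), 8)))) = Add(-151035, Add(-3, Mul(13, Mul(5, 8)))) = Add(-151035, Add(-3, Mul(13, 40))) = Add(-151035, Add(-3, 520)) = Add(-151035, 517) = -150518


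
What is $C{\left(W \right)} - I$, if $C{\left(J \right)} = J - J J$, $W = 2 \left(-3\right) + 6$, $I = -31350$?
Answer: $31350$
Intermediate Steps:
$W = 0$ ($W = -6 + 6 = 0$)
$C{\left(J \right)} = J - J^{2}$
$C{\left(W \right)} - I = 0 \left(1 - 0\right) - -31350 = 0 \left(1 + 0\right) + 31350 = 0 \cdot 1 + 31350 = 0 + 31350 = 31350$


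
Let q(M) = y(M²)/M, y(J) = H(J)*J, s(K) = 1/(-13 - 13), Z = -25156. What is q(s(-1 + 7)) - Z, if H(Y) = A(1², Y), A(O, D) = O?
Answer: 654055/26 ≈ 25156.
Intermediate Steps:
H(Y) = 1 (H(Y) = 1² = 1)
s(K) = -1/26 (s(K) = 1/(-26) = -1/26)
y(J) = J (y(J) = 1*J = J)
q(M) = M (q(M) = M²/M = M)
q(s(-1 + 7)) - Z = -1/26 - 1*(-25156) = -1/26 + 25156 = 654055/26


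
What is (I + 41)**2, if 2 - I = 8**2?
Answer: 441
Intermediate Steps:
I = -62 (I = 2 - 1*8**2 = 2 - 1*64 = 2 - 64 = -62)
(I + 41)**2 = (-62 + 41)**2 = (-21)**2 = 441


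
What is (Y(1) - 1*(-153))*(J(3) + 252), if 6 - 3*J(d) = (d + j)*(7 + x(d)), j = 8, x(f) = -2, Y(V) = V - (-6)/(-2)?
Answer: 106757/3 ≈ 35586.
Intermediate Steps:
Y(V) = -3 + V (Y(V) = V - (-6)*(-1)/2 = V - 1*3 = V - 3 = -3 + V)
J(d) = -34/3 - 5*d/3 (J(d) = 2 - (d + 8)*(7 - 2)/3 = 2 - (8 + d)*5/3 = 2 - (40 + 5*d)/3 = 2 + (-40/3 - 5*d/3) = -34/3 - 5*d/3)
(Y(1) - 1*(-153))*(J(3) + 252) = ((-3 + 1) - 1*(-153))*((-34/3 - 5/3*3) + 252) = (-2 + 153)*((-34/3 - 5) + 252) = 151*(-49/3 + 252) = 151*(707/3) = 106757/3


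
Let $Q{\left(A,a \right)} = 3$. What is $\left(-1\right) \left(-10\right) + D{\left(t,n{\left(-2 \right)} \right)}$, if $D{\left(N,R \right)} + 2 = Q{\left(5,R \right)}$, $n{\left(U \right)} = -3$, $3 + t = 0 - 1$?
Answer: $11$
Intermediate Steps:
$t = -4$ ($t = -3 + \left(0 - 1\right) = -3 - 1 = -4$)
$D{\left(N,R \right)} = 1$ ($D{\left(N,R \right)} = -2 + 3 = 1$)
$\left(-1\right) \left(-10\right) + D{\left(t,n{\left(-2 \right)} \right)} = \left(-1\right) \left(-10\right) + 1 = 10 + 1 = 11$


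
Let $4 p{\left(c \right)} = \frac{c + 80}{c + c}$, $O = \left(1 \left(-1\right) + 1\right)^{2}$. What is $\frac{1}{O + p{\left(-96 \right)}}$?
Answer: $48$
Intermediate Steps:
$O = 0$ ($O = \left(-1 + 1\right)^{2} = 0^{2} = 0$)
$p{\left(c \right)} = \frac{80 + c}{8 c}$ ($p{\left(c \right)} = \frac{\left(c + 80\right) \frac{1}{c + c}}{4} = \frac{\left(80 + c\right) \frac{1}{2 c}}{4} = \frac{\frac{1}{2} \frac{1}{c} \left(80 + c\right)}{4} = \frac{80 + c}{8 c}$)
$\frac{1}{O + p{\left(-96 \right)}} = \frac{1}{0 + \frac{80 - 96}{8 \left(-96\right)}} = \frac{1}{0 + \frac{1}{8} \left(- \frac{1}{96}\right) \left(-16\right)} = \frac{1}{0 + \frac{1}{48}} = \frac{1}{\frac{1}{48}} = 48$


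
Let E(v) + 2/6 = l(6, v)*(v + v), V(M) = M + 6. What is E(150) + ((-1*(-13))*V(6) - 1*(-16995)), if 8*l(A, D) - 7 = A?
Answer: 105829/6 ≈ 17638.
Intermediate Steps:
V(M) = 6 + M
l(A, D) = 7/8 + A/8
E(v) = -⅓ + 13*v/4 (E(v) = -⅓ + (7/8 + (⅛)*6)*(v + v) = -⅓ + (7/8 + ¾)*(2*v) = -⅓ + 13*(2*v)/8 = -⅓ + 13*v/4)
E(150) + ((-1*(-13))*V(6) - 1*(-16995)) = (-⅓ + (13/4)*150) + ((-1*(-13))*(6 + 6) - 1*(-16995)) = (-⅓ + 975/2) + (13*12 + 16995) = 2923/6 + (156 + 16995) = 2923/6 + 17151 = 105829/6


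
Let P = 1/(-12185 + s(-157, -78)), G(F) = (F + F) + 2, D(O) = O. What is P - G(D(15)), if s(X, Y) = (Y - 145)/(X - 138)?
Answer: -115019559/3594352 ≈ -32.000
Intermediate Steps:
s(X, Y) = (-145 + Y)/(-138 + X)
G(F) = 2 + 2*F (G(F) = 2*F + 2 = 2 + 2*F)
P = -295/3594352 (P = 1/(-12185 + (-145 - 78)/(-138 - 157)) = 1/(-12185 - 223/(-295)) = 1/(-12185 - 1/295*(-223)) = 1/(-12185 + 223/295) = 1/(-3594352/295) = -295/3594352 ≈ -8.2073e-5)
P - G(D(15)) = -295/3594352 - (2 + 2*15) = -295/3594352 - (2 + 30) = -295/3594352 - 1*32 = -295/3594352 - 32 = -115019559/3594352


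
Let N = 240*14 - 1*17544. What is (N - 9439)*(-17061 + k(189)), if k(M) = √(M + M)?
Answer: 403032003 - 70869*√42 ≈ 4.0257e+8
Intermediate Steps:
k(M) = √2*√M (k(M) = √(2*M) = √2*√M)
N = -14184 (N = 3360 - 17544 = -14184)
(N - 9439)*(-17061 + k(189)) = (-14184 - 9439)*(-17061 + √2*√189) = -23623*(-17061 + √2*(3*√21)) = -23623*(-17061 + 3*√42) = 403032003 - 70869*√42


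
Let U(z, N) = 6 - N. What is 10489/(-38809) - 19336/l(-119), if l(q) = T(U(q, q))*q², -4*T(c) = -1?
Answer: -3150178025/549574249 ≈ -5.7320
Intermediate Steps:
T(c) = ¼ (T(c) = -¼*(-1) = ¼)
l(q) = q²/4
10489/(-38809) - 19336/l(-119) = 10489/(-38809) - 19336/((¼)*(-119)²) = 10489*(-1/38809) - 19336/((¼)*14161) = -10489/38809 - 19336/14161/4 = -10489/38809 - 19336*4/14161 = -10489/38809 - 77344/14161 = -3150178025/549574249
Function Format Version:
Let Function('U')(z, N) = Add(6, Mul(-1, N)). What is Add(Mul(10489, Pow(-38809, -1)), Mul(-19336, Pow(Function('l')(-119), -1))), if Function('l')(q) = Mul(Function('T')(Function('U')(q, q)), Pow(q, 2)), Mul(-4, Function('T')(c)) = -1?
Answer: Rational(-3150178025, 549574249) ≈ -5.7320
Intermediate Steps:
Function('T')(c) = Rational(1, 4) (Function('T')(c) = Mul(Rational(-1, 4), -1) = Rational(1, 4))
Function('l')(q) = Mul(Rational(1, 4), Pow(q, 2))
Add(Mul(10489, Pow(-38809, -1)), Mul(-19336, Pow(Function('l')(-119), -1))) = Add(Mul(10489, Pow(-38809, -1)), Mul(-19336, Pow(Mul(Rational(1, 4), Pow(-119, 2)), -1))) = Add(Mul(10489, Rational(-1, 38809)), Mul(-19336, Pow(Mul(Rational(1, 4), 14161), -1))) = Add(Rational(-10489, 38809), Mul(-19336, Pow(Rational(14161, 4), -1))) = Add(Rational(-10489, 38809), Mul(-19336, Rational(4, 14161))) = Add(Rational(-10489, 38809), Rational(-77344, 14161)) = Rational(-3150178025, 549574249)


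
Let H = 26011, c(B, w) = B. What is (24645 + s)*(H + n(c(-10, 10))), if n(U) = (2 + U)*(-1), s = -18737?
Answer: 153720252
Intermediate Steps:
n(U) = -2 - U
(24645 + s)*(H + n(c(-10, 10))) = (24645 - 18737)*(26011 + (-2 - 1*(-10))) = 5908*(26011 + (-2 + 10)) = 5908*(26011 + 8) = 5908*26019 = 153720252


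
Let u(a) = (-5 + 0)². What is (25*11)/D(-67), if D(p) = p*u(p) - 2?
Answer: -275/1677 ≈ -0.16398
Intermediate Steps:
u(a) = 25 (u(a) = (-5)² = 25)
D(p) = -2 + 25*p (D(p) = p*25 - 2 = 25*p - 2 = -2 + 25*p)
(25*11)/D(-67) = (25*11)/(-2 + 25*(-67)) = 275/(-2 - 1675) = 275/(-1677) = 275*(-1/1677) = -275/1677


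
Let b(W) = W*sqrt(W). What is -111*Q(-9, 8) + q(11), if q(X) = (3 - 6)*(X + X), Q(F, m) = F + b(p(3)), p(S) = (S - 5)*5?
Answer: 933 + 1110*I*sqrt(10) ≈ 933.0 + 3510.1*I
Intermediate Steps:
p(S) = -25 + 5*S (p(S) = (-5 + S)*5 = -25 + 5*S)
b(W) = W**(3/2)
Q(F, m) = F - 10*I*sqrt(10) (Q(F, m) = F + (-25 + 5*3)**(3/2) = F + (-25 + 15)**(3/2) = F + (-10)**(3/2) = F - 10*I*sqrt(10))
q(X) = -6*X
-111*Q(-9, 8) + q(11) = -111*(-9 - 10*I*sqrt(10)) - 6*11 = (999 + 1110*I*sqrt(10)) - 66 = 933 + 1110*I*sqrt(10)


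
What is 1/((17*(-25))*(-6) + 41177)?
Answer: 1/43727 ≈ 2.2869e-5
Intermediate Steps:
1/((17*(-25))*(-6) + 41177) = 1/(-425*(-6) + 41177) = 1/(2550 + 41177) = 1/43727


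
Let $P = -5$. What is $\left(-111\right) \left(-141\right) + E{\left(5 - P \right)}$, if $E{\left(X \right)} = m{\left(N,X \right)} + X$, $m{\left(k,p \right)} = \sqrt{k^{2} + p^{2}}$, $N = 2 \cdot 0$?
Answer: $15671$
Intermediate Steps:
$N = 0$
$E{\left(X \right)} = X + \sqrt{X^{2}}$ ($E{\left(X \right)} = \sqrt{0^{2} + X^{2}} + X = \sqrt{0 + X^{2}} + X = \sqrt{X^{2}} + X = X + \sqrt{X^{2}}$)
$\left(-111\right) \left(-141\right) + E{\left(5 - P \right)} = \left(-111\right) \left(-141\right) + \left(\left(5 - -5\right) + \sqrt{\left(5 - -5\right)^{2}}\right) = 15651 + \left(\left(5 + 5\right) + \sqrt{\left(5 + 5\right)^{2}}\right) = 15651 + \left(10 + \sqrt{10^{2}}\right) = 15651 + \left(10 + \sqrt{100}\right) = 15651 + \left(10 + 10\right) = 15651 + 20 = 15671$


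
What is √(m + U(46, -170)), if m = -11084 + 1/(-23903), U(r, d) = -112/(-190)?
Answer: 3*I*√6350134812602955/2270785 ≈ 105.28*I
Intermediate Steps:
U(r, d) = 56/95 (U(r, d) = -112*(-1/190) = 56/95)
m = -264940853/23903 (m = -11084 - 1/23903 = -264940853/23903 ≈ -11084.)
√(m + U(46, -170)) = √(-264940853/23903 + 56/95) = √(-25168042467/2270785) = 3*I*√6350134812602955/2270785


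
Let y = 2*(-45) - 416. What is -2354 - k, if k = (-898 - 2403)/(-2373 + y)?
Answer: -6780467/2879 ≈ -2355.1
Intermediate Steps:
y = -506 (y = -90 - 416 = -506)
k = 3301/2879 (k = (-898 - 2403)/(-2373 - 506) = -3301/(-2879) = -3301*(-1/2879) = 3301/2879 ≈ 1.1466)
-2354 - k = -2354 - 1*3301/2879 = -2354 - 3301/2879 = -6780467/2879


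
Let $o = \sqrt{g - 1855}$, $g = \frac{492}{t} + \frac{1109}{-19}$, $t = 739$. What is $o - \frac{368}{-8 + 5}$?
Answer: $\frac{368}{3} + \frac{i \sqrt{377088718578}}{14041} \approx 122.67 + 43.734 i$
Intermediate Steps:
$g = - \frac{810203}{14041}$ ($g = \frac{492}{739} + \frac{1109}{-19} = 492 \cdot \frac{1}{739} + 1109 \left(- \frac{1}{19}\right) = \frac{492}{739} - \frac{1109}{19} = - \frac{810203}{14041} \approx -57.703$)
$o = \frac{i \sqrt{377088718578}}{14041}$ ($o = \sqrt{- \frac{810203}{14041} - 1855} = \sqrt{- \frac{26856258}{14041}} = \frac{i \sqrt{377088718578}}{14041} \approx 43.734 i$)
$o - \frac{368}{-8 + 5} = \frac{i \sqrt{377088718578}}{14041} - \frac{368}{-8 + 5} = \frac{i \sqrt{377088718578}}{14041} - \frac{368}{-3} = \frac{i \sqrt{377088718578}}{14041} - 368 \left(- \frac{1}{3}\right) = \frac{i \sqrt{377088718578}}{14041} - - \frac{368}{3} = \frac{i \sqrt{377088718578}}{14041} + \frac{368}{3} = \frac{368}{3} + \frac{i \sqrt{377088718578}}{14041}$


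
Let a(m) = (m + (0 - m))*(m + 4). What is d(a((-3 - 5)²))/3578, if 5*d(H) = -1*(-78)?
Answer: 39/8945 ≈ 0.0043600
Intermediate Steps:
a(m) = 0 (a(m) = (m - m)*(4 + m) = 0*(4 + m) = 0)
d(H) = 78/5 (d(H) = (-1*(-78))/5 = (⅕)*78 = 78/5)
d(a((-3 - 5)²))/3578 = (78/5)/3578 = (78/5)*(1/3578) = 39/8945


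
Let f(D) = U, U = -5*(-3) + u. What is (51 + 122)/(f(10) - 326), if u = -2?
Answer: -173/313 ≈ -0.55272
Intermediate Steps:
U = 13 (U = -5*(-3) - 2 = 15 - 2 = 13)
f(D) = 13
(51 + 122)/(f(10) - 326) = (51 + 122)/(13 - 326) = 173/(-313) = 173*(-1/313) = -173/313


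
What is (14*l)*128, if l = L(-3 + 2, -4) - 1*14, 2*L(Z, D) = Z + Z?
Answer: -26880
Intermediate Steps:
L(Z, D) = Z (L(Z, D) = (Z + Z)/2 = (2*Z)/2 = Z)
l = -15 (l = (-3 + 2) - 1*14 = -1 - 14 = -15)
(14*l)*128 = (14*(-15))*128 = -210*128 = -26880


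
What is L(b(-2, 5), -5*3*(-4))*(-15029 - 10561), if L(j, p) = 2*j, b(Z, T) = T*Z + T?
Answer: 255900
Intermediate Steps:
b(Z, T) = T + T*Z
L(b(-2, 5), -5*3*(-4))*(-15029 - 10561) = (2*(5*(1 - 2)))*(-15029 - 10561) = (2*(5*(-1)))*(-25590) = (2*(-5))*(-25590) = -10*(-25590) = 255900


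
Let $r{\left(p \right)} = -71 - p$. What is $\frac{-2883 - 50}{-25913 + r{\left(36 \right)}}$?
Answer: $\frac{2933}{26020} \approx 0.11272$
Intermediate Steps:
$\frac{-2883 - 50}{-25913 + r{\left(36 \right)}} = \frac{-2883 - 50}{-25913 - 107} = - \frac{2933}{-25913 - 107} = - \frac{2933}{-26020} = \left(-2933\right) \left(- \frac{1}{26020}\right) = \frac{2933}{26020}$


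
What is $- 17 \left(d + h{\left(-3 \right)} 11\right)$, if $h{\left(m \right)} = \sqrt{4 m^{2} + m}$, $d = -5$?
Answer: $85 - 187 \sqrt{33} \approx -989.23$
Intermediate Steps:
$h{\left(m \right)} = \sqrt{m + 4 m^{2}}$
$- 17 \left(d + h{\left(-3 \right)} 11\right) = - 17 \left(-5 + \sqrt{- 3 \left(1 + 4 \left(-3\right)\right)} 11\right) = - 17 \left(-5 + \sqrt{- 3 \left(1 - 12\right)} 11\right) = - 17 \left(-5 + \sqrt{\left(-3\right) \left(-11\right)} 11\right) = - 17 \left(-5 + \sqrt{33} \cdot 11\right) = - 17 \left(-5 + 11 \sqrt{33}\right) = 85 - 187 \sqrt{33}$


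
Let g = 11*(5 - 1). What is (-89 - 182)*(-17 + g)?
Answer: -7317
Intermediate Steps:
g = 44 (g = 11*4 = 44)
(-89 - 182)*(-17 + g) = (-89 - 182)*(-17 + 44) = -271*27 = -7317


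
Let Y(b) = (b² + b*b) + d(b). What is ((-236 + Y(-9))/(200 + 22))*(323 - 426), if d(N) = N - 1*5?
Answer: 4532/111 ≈ 40.829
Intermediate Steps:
d(N) = -5 + N (d(N) = N - 5 = -5 + N)
Y(b) = -5 + b + 2*b² (Y(b) = (b² + b*b) + (-5 + b) = (b² + b²) + (-5 + b) = 2*b² + (-5 + b) = -5 + b + 2*b²)
((-236 + Y(-9))/(200 + 22))*(323 - 426) = ((-236 + (-5 - 9 + 2*(-9)²))/(200 + 22))*(323 - 426) = ((-236 + (-5 - 9 + 2*81))/222)*(-103) = ((-236 + (-5 - 9 + 162))*(1/222))*(-103) = ((-236 + 148)*(1/222))*(-103) = -88*1/222*(-103) = -44/111*(-103) = 4532/111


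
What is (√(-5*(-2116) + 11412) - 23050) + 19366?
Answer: -3684 + 2*√5498 ≈ -3535.7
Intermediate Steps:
(√(-5*(-2116) + 11412) - 23050) + 19366 = (√(10580 + 11412) - 23050) + 19366 = (√21992 - 23050) + 19366 = (2*√5498 - 23050) + 19366 = (-23050 + 2*√5498) + 19366 = -3684 + 2*√5498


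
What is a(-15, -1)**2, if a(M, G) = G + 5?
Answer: 16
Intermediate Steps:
a(M, G) = 5 + G
a(-15, -1)**2 = (5 - 1)**2 = 4**2 = 16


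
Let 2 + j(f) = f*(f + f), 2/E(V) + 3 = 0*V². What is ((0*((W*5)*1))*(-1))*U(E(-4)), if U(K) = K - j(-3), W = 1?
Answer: 0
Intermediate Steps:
E(V) = -⅔ (E(V) = 2/(-3 + 0*V²) = 2/(-3 + 0) = 2/(-3) = 2*(-⅓) = -⅔)
j(f) = -2 + 2*f² (j(f) = -2 + f*(f + f) = -2 + f*(2*f) = -2 + 2*f²)
U(K) = -16 + K (U(K) = K - (-2 + 2*(-3)²) = K - (-2 + 2*9) = K - (-2 + 18) = K - 1*16 = K - 16 = -16 + K)
((0*((W*5)*1))*(-1))*U(E(-4)) = ((0*((1*5)*1))*(-1))*(-16 - ⅔) = ((0*(5*1))*(-1))*(-50/3) = ((0*5)*(-1))*(-50/3) = (0*(-1))*(-50/3) = 0*(-50/3) = 0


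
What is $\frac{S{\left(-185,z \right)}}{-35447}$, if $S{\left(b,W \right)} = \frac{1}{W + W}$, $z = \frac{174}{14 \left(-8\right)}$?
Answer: $\frac{28}{3083889} \approx 9.0794 \cdot 10^{-6}$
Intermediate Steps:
$z = - \frac{87}{56}$ ($z = \frac{174}{-112} = 174 \left(- \frac{1}{112}\right) = - \frac{87}{56} \approx -1.5536$)
$S{\left(b,W \right)} = \frac{1}{2 W}$
$\frac{S{\left(-185,z \right)}}{-35447} = \frac{\frac{1}{2} \frac{1}{- \frac{87}{56}}}{-35447} = \frac{1}{2} \left(- \frac{56}{87}\right) \left(- \frac{1}{35447}\right) = \left(- \frac{28}{87}\right) \left(- \frac{1}{35447}\right) = \frac{28}{3083889}$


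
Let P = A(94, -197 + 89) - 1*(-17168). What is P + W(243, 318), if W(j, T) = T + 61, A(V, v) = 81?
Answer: 17628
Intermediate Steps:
W(j, T) = 61 + T
P = 17249 (P = 81 - 1*(-17168) = 81 + 17168 = 17249)
P + W(243, 318) = 17249 + (61 + 318) = 17249 + 379 = 17628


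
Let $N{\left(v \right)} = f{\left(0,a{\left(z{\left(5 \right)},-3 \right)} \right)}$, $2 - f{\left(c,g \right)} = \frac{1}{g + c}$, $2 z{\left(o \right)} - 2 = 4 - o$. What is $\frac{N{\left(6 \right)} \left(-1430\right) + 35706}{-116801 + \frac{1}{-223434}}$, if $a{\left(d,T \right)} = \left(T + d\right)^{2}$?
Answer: $- \frac{36950174316}{130486573175} \approx -0.28317$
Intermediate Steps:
$z{\left(o \right)} = 3 - \frac{o}{2}$ ($z{\left(o \right)} = 1 + \frac{4 - o}{2} = 1 - \left(-2 + \frac{o}{2}\right) = 3 - \frac{o}{2}$)
$f{\left(c,g \right)} = 2 - \frac{1}{c + g}$ ($f{\left(c,g \right)} = 2 - \frac{1}{g + c} = 2 - \frac{1}{c + g}$)
$N{\left(v \right)} = \frac{46}{25}$ ($N{\left(v \right)} = \frac{-1 + 2 \cdot 0 + 2 \left(-3 + \left(3 - \frac{5}{2}\right)\right)^{2}}{0 + \left(-3 + \left(3 - \frac{5}{2}\right)\right)^{2}} = \frac{-1 + 0 + 2 \left(-3 + \left(3 - \frac{5}{2}\right)\right)^{2}}{0 + \left(-3 + \left(3 - \frac{5}{2}\right)\right)^{2}} = \frac{-1 + 0 + 2 \left(-3 + \frac{1}{2}\right)^{2}}{0 + \left(-3 + \frac{1}{2}\right)^{2}} = \frac{-1 + 0 + 2 \left(- \frac{5}{2}\right)^{2}}{0 + \left(- \frac{5}{2}\right)^{2}} = \frac{-1 + 0 + 2 \cdot \frac{25}{4}}{0 + \frac{25}{4}} = \frac{-1 + 0 + \frac{25}{2}}{\frac{25}{4}} = \frac{4}{25} \cdot \frac{23}{2} = \frac{46}{25}$)
$\frac{N{\left(6 \right)} \left(-1430\right) + 35706}{-116801 + \frac{1}{-223434}} = \frac{\frac{46}{25} \left(-1430\right) + 35706}{-116801 + \frac{1}{-223434}} = \frac{- \frac{13156}{5} + 35706}{-116801 - \frac{1}{223434}} = \frac{165374}{5 \left(- \frac{26097314635}{223434}\right)} = \frac{165374}{5} \left(- \frac{223434}{26097314635}\right) = - \frac{36950174316}{130486573175}$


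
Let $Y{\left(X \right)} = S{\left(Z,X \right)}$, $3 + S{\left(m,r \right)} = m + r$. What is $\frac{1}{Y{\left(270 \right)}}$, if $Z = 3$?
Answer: $\frac{1}{270} \approx 0.0037037$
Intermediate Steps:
$S{\left(m,r \right)} = -3 + m + r$ ($S{\left(m,r \right)} = -3 + \left(m + r\right) = -3 + m + r$)
$Y{\left(X \right)} = X$ ($Y{\left(X \right)} = -3 + 3 + X = X$)
$\frac{1}{Y{\left(270 \right)}} = \frac{1}{270}$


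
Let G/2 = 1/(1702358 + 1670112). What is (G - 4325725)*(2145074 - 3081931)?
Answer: 6833611925953399518/1686235 ≈ 4.0526e+12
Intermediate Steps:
G = 1/1686235 (G = 2/(1702358 + 1670112) = 2/3372470 = 2*(1/3372470) = 1/1686235 ≈ 5.9304e-7)
(G - 4325725)*(2145074 - 3081931) = (1/1686235 - 4325725)*(2145074 - 3081931) = -7294188895374/1686235*(-936857) = 6833611925953399518/1686235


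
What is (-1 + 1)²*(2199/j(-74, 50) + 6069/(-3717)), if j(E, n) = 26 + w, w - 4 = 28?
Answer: 0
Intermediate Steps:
w = 32 (w = 4 + 28 = 32)
j(E, n) = 58 (j(E, n) = 26 + 32 = 58)
(-1 + 1)²*(2199/j(-74, 50) + 6069/(-3717)) = (-1 + 1)²*(2199/58 + 6069/(-3717)) = 0²*(2199*(1/58) + 6069*(-1/3717)) = 0*(2199/58 - 289/177) = 0*(372461/10266) = 0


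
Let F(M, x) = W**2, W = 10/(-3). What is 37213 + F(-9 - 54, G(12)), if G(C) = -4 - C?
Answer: 335017/9 ≈ 37224.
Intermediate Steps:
W = -10/3 (W = 10*(-1/3) = -10/3 ≈ -3.3333)
F(M, x) = 100/9 (F(M, x) = (-10/3)**2 = 100/9)
37213 + F(-9 - 54, G(12)) = 37213 + 100/9 = 335017/9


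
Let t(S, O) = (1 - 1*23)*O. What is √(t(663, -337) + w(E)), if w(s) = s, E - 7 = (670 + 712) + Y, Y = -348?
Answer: √8455 ≈ 91.951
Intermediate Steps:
t(S, O) = -22*O (t(S, O) = (1 - 23)*O = -22*O)
E = 1041 (E = 7 + ((670 + 712) - 348) = 7 + (1382 - 348) = 7 + 1034 = 1041)
√(t(663, -337) + w(E)) = √(-22*(-337) + 1041) = √(7414 + 1041) = √8455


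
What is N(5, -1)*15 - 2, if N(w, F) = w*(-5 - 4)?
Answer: -677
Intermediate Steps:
N(w, F) = -9*w (N(w, F) = w*(-9) = -9*w)
N(5, -1)*15 - 2 = -9*5*15 - 2 = -45*15 - 2 = -675 - 2 = -677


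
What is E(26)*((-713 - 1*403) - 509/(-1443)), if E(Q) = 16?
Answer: -25758064/1443 ≈ -17850.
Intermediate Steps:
E(26)*((-713 - 1*403) - 509/(-1443)) = 16*((-713 - 1*403) - 509/(-1443)) = 16*((-713 - 403) - 509*(-1/1443)) = 16*(-1116 + 509/1443) = 16*(-1609879/1443) = -25758064/1443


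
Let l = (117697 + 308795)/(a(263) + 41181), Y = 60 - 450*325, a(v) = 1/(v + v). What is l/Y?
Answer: -3399012/47979573505 ≈ -7.0843e-5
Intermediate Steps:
a(v) = 1/(2*v)
Y = -146190 (Y = 60 - 146250 = -146190)
l = 224334792/21661207 (l = (117697 + 308795)/((½)/263 + 41181) = 426492/((½)*(1/263) + 41181) = 426492/(1/526 + 41181) = 426492/(21661207/526) = 426492*(526/21661207) = 224334792/21661207 ≈ 10.357)
l/Y = (224334792/21661207)/(-146190) = (224334792/21661207)*(-1/146190) = -3399012/47979573505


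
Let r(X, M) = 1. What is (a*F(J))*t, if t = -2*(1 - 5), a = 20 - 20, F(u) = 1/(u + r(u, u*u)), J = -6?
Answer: 0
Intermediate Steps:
F(u) = 1/(1 + u) (F(u) = 1/(u + 1) = 1/(1 + u))
a = 0
t = 8 (t = -2*(-4) = 8)
(a*F(J))*t = (0/(1 - 6))*8 = (0/(-5))*8 = (0*(-1/5))*8 = 0*8 = 0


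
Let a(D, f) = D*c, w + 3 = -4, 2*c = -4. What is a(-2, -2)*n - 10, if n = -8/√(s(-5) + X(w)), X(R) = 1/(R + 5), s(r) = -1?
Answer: -10 + 32*I*√6/3 ≈ -10.0 + 26.128*I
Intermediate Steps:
c = -2 (c = (½)*(-4) = -2)
w = -7 (w = -3 - 4 = -7)
X(R) = 1/(5 + R)
a(D, f) = -2*D (a(D, f) = D*(-2) = -2*D)
n = 8*I*√6/3 (n = -8/√(-1 + 1/(5 - 7)) = -8/√(-1 + 1/(-2)) = -8/√(-1 - ½) = -8*(-I*√6/3) = -(-8)*I*√6/3 = 8*I*√6/3 ≈ 6.532*I)
a(-2, -2)*n - 10 = (-2*(-2))*(8*I*√6/3) - 10 = 4*(8*I*√6/3) - 10 = 32*I*√6/3 - 10 = -10 + 32*I*√6/3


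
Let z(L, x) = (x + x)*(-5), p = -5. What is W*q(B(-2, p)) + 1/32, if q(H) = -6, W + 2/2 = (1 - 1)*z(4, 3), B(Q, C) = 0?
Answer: 193/32 ≈ 6.0313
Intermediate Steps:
z(L, x) = -10*x (z(L, x) = (2*x)*(-5) = -10*x)
W = -1 (W = -1 + (1 - 1)*(-10*3) = -1 + 0*(-30) = -1 + 0 = -1)
W*q(B(-2, p)) + 1/32 = -1*(-6) + 1/32 = 6 + 1/32 = 193/32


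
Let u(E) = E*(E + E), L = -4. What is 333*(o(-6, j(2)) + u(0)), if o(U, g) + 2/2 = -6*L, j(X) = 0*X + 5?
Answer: 7659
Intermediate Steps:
j(X) = 5 (j(X) = 0 + 5 = 5)
o(U, g) = 23 (o(U, g) = -1 - 6*(-4) = -1 + 24 = 23)
u(E) = 2*E² (u(E) = E*(2*E) = 2*E²)
333*(o(-6, j(2)) + u(0)) = 333*(23 + 2*0²) = 333*(23 + 2*0) = 333*(23 + 0) = 333*23 = 7659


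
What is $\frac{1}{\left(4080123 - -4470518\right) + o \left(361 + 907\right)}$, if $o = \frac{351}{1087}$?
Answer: $\frac{1087}{9294991835} \approx 1.1694 \cdot 10^{-7}$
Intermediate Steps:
$o = \frac{351}{1087}$ ($o = 351 \cdot \frac{1}{1087} = \frac{351}{1087} \approx 0.32291$)
$\frac{1}{\left(4080123 - -4470518\right) + o \left(361 + 907\right)} = \frac{1}{\left(4080123 - -4470518\right) + \frac{351 \left(361 + 907\right)}{1087}} = \frac{1}{\left(4080123 + 4470518\right) + \frac{351}{1087} \cdot 1268} = \frac{1}{8550641 + \frac{445068}{1087}} = \frac{1}{\frac{9294991835}{1087}} = \frac{1087}{9294991835}$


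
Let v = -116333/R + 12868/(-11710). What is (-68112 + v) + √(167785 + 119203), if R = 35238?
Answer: -2007667548841/29474070 + 2*√71747 ≈ -67581.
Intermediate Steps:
v = -129693001/29474070 (v = -116333/35238 + 12868/(-11710) = -116333*1/35238 + 12868*(-1/11710) = -16619/5034 - 6434/5855 = -129693001/29474070 ≈ -4.4002)
(-68112 + v) + √(167785 + 119203) = (-68112 - 129693001/29474070) + √(167785 + 119203) = -2007667548841/29474070 + √286988 = -2007667548841/29474070 + 2*√71747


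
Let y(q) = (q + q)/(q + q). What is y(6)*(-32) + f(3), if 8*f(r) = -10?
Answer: -133/4 ≈ -33.250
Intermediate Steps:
f(r) = -5/4 (f(r) = (⅛)*(-10) = -5/4)
y(q) = 1 (y(q) = (2*q)/((2*q)) = (2*q)*(1/(2*q)) = 1)
y(6)*(-32) + f(3) = 1*(-32) - 5/4 = -32 - 5/4 = -133/4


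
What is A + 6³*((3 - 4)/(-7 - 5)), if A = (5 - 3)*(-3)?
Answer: 12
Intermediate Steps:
A = -6 (A = 2*(-3) = -6)
A + 6³*((3 - 4)/(-7 - 5)) = -6 + 6³*((3 - 4)/(-7 - 5)) = -6 + 216*(-1/(-12)) = -6 + 216*(-1*(-1/12)) = -6 + 216*(1/12) = -6 + 18 = 12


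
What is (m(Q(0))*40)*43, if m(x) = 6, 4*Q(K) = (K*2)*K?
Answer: 10320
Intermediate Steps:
Q(K) = K²/2 (Q(K) = ((K*2)*K)/4 = ((2*K)*K)/4 = (2*K²)/4 = K²/2)
(m(Q(0))*40)*43 = (6*40)*43 = 240*43 = 10320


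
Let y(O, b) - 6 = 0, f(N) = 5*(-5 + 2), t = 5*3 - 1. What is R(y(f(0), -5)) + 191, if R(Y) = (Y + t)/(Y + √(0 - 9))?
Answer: 581/3 - 4*I/3 ≈ 193.67 - 1.3333*I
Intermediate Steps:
t = 14 (t = 15 - 1 = 14)
f(N) = -15 (f(N) = 5*(-3) = -15)
y(O, b) = 6 (y(O, b) = 6 + 0 = 6)
R(Y) = (14 + Y)/(Y + 3*I) (R(Y) = (Y + 14)/(Y + √(0 - 9)) = (14 + Y)/(Y + √(-9)) = (14 + Y)/(Y + 3*I))
R(y(f(0), -5)) + 191 = (14 + 6)/(6 + 3*I) + 191 = ((6 - 3*I)/45)*20 + 191 = 4*(6 - 3*I)/9 + 191 = 191 + 4*(6 - 3*I)/9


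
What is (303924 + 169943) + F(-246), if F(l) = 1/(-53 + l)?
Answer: 141686232/299 ≈ 4.7387e+5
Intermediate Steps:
(303924 + 169943) + F(-246) = (303924 + 169943) + 1/(-53 - 246) = 473867 + 1/(-299) = 473867 - 1/299 = 141686232/299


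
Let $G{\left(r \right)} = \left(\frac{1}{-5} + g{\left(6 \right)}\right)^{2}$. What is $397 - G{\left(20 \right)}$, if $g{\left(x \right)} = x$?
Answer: $\frac{9084}{25} \approx 363.36$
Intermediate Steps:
$G{\left(r \right)} = \frac{841}{25}$ ($G{\left(r \right)} = \left(\frac{1}{-5} + 6\right)^{2} = \left(- \frac{1}{5} + 6\right)^{2} = \left(\frac{29}{5}\right)^{2} = \frac{841}{25}$)
$397 - G{\left(20 \right)} = 397 - \frac{841}{25} = \frac{9084}{25}$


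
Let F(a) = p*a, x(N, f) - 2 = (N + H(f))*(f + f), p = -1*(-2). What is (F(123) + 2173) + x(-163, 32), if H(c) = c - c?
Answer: -8011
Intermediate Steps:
p = 2
H(c) = 0
x(N, f) = 2 + 2*N*f (x(N, f) = 2 + (N + 0)*(f + f) = 2 + N*(2*f) = 2 + 2*N*f)
F(a) = 2*a
(F(123) + 2173) + x(-163, 32) = (2*123 + 2173) + (2 + 2*(-163)*32) = (246 + 2173) + (2 - 10432) = 2419 - 10430 = -8011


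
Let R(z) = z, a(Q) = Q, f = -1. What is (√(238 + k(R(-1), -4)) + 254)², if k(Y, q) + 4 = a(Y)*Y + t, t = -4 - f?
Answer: 64748 + 1016*√58 ≈ 72486.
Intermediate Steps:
t = -3 (t = -4 - 1*(-1) = -4 + 1 = -3)
k(Y, q) = -7 + Y² (k(Y, q) = -4 + (Y*Y - 3) = -4 + (Y² - 3) = -4 + (-3 + Y²) = -7 + Y²)
(√(238 + k(R(-1), -4)) + 254)² = (√(238 + (-7 + (-1)²)) + 254)² = (√(238 + (-7 + 1)) + 254)² = (√(238 - 6) + 254)² = (√232 + 254)² = (2*√58 + 254)² = (254 + 2*√58)²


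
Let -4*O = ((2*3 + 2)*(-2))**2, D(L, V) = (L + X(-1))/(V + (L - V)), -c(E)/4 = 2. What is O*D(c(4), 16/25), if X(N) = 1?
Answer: -56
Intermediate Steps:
c(E) = -8 (c(E) = -4*2 = -8)
D(L, V) = (1 + L)/L (D(L, V) = (L + 1)/(V + (L - V)) = (1 + L)/L)
O = -64 (O = -4*(2*3 + 2)**2/4 = -4*(6 + 2)**2/4 = -(8*(-2))**2/4 = -1/4*(-16)**2 = -1/4*256 = -64)
O*D(c(4), 16/25) = -64*(1 - 8)/(-8) = -(-8)*(-7) = -64*7/8 = -56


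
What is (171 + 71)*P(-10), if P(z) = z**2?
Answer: 24200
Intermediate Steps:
(171 + 71)*P(-10) = (171 + 71)*(-10)**2 = 242*100 = 24200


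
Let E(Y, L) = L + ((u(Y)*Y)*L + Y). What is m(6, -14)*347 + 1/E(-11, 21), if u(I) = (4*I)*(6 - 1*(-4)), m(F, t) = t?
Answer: -493815699/101650 ≈ -4858.0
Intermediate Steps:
u(I) = 40*I (u(I) = (4*I)*(6 + 4) = (4*I)*10 = 40*I)
E(Y, L) = L + Y + 40*L*Y² (E(Y, L) = L + (((40*Y)*Y)*L + Y) = L + ((40*Y²)*L + Y) = L + (40*L*Y² + Y) = L + (Y + 40*L*Y²) = L + Y + 40*L*Y²)
m(6, -14)*347 + 1/E(-11, 21) = -14*347 + 1/(21 - 11 + 40*21*(-11)²) = -4858 + 1/(21 - 11 + 40*21*121) = -4858 + 1/(21 - 11 + 101640) = -4858 + 1/101650 = -493815699/101650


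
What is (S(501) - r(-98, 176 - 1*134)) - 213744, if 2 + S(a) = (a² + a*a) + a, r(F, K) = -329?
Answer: 289086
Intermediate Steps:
S(a) = -2 + a + 2*a² (S(a) = -2 + ((a² + a*a) + a) = -2 + ((a² + a²) + a) = -2 + (2*a² + a) = -2 + (a + 2*a²) = -2 + a + 2*a²)
(S(501) - r(-98, 176 - 1*134)) - 213744 = ((-2 + 501 + 2*501²) - 1*(-329)) - 213744 = ((-2 + 501 + 2*251001) + 329) - 213744 = ((-2 + 501 + 502002) + 329) - 213744 = (502501 + 329) - 213744 = 502830 - 213744 = 289086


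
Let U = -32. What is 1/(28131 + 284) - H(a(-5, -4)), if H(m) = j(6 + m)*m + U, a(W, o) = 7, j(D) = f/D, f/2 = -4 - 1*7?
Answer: 16196563/369395 ≈ 43.846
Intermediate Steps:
f = -22 (f = 2*(-4 - 1*7) = 2*(-4 - 7) = 2*(-11) = -22)
j(D) = -22/D
H(m) = -32 - 22*m/(6 + m) (H(m) = (-22/(6 + m))*m - 32 = -22*m/(6 + m) - 32 = -32 - 22*m/(6 + m))
1/(28131 + 284) - H(a(-5, -4)) = 1/(28131 + 284) - 6*(-32 - 9*7)/(6 + 7) = 1/28415 - 6*(-32 - 63)/13 = 1/28415 - 6*(-95)/13 = 1/28415 - 1*(-570/13) = 1/28415 + 570/13 = 16196563/369395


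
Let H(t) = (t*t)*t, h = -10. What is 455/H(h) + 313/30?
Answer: 5987/600 ≈ 9.9783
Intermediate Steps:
H(t) = t**3 (H(t) = t**2*t = t**3)
455/H(h) + 313/30 = 455/((-10)**3) + 313/30 = 455/(-1000) + 313*(1/30) = 455*(-1/1000) + 313/30 = -91/200 + 313/30 = 5987/600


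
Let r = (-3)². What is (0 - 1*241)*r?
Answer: -2169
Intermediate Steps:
r = 9
(0 - 1*241)*r = (0 - 1*241)*9 = (0 - 241)*9 = -241*9 = -2169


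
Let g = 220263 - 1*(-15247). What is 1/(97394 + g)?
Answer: 1/332904 ≈ 3.0039e-6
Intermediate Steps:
g = 235510 (g = 220263 + 15247 = 235510)
1/(97394 + g) = 1/(97394 + 235510) = 1/332904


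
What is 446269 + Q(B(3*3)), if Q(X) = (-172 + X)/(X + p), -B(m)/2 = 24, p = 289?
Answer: 107550609/241 ≈ 4.4627e+5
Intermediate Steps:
B(m) = -48 (B(m) = -2*24 = -48)
Q(X) = (-172 + X)/(289 + X) (Q(X) = (-172 + X)/(X + 289) = (-172 + X)/(289 + X))
446269 + Q(B(3*3)) = 446269 + (-172 - 48)/(289 - 48) = 446269 - 220/241 = 107550609/241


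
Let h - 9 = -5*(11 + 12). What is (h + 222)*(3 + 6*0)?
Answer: 348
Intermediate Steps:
h = -106 (h = 9 - 5*(11 + 12) = 9 - 5*23 = 9 - 115 = -106)
(h + 222)*(3 + 6*0) = (-106 + 222)*(3 + 6*0) = 116*(3 + 0) = 116*3 = 348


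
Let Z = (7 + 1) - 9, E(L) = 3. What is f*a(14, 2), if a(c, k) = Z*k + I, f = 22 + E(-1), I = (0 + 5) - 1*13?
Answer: -250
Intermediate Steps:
I = -8 (I = 5 - 13 = -8)
Z = -1 (Z = 8 - 9 = -1)
f = 25 (f = 22 + 3 = 25)
a(c, k) = -8 - k (a(c, k) = -k - 8 = -8 - k)
f*a(14, 2) = 25*(-8 - 1*2) = 25*(-8 - 2) = 25*(-10) = -250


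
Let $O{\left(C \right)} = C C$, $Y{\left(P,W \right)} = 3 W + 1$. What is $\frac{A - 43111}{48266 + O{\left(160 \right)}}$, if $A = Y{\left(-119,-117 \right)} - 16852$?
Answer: $- \frac{60313}{73866} \approx -0.81652$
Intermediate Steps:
$Y{\left(P,W \right)} = 1 + 3 W$
$O{\left(C \right)} = C^{2}$
$A = -17202$ ($A = \left(1 + 3 \left(-117\right)\right) - 16852 = \left(1 - 351\right) - 16852 = -350 - 16852 = -17202$)
$\frac{A - 43111}{48266 + O{\left(160 \right)}} = \frac{-17202 - 43111}{48266 + 160^{2}} = - \frac{60313}{48266 + 25600} = - \frac{60313}{73866}$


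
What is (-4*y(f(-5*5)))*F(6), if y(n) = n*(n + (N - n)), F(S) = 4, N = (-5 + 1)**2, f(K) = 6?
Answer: -1536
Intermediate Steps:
N = 16 (N = (-4)**2 = 16)
y(n) = 16*n (y(n) = n*(n + (16 - n)) = n*16 = 16*n)
(-4*y(f(-5*5)))*F(6) = -64*6*4 = -4*96*4 = -384*4 = -1536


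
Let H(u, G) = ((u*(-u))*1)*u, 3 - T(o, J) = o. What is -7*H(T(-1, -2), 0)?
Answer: 448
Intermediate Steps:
T(o, J) = 3 - o
H(u, G) = -u³ (H(u, G) = (-u²*1)*u = (-u²)*u = -u³)
-7*H(T(-1, -2), 0) = -(-7)*(3 - 1*(-1))³ = -(-7)*(3 + 1)³ = -(-7)*4³ = -(-7)*64 = -7*(-64) = 448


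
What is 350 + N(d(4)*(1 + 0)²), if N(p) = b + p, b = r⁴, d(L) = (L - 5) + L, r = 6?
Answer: 1649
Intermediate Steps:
d(L) = -5 + 2*L (d(L) = (-5 + L) + L = -5 + 2*L)
b = 1296 (b = 6⁴ = 1296)
N(p) = 1296 + p
350 + N(d(4)*(1 + 0)²) = 350 + (1296 + (-5 + 2*4)*(1 + 0)²) = 350 + (1296 + (-5 + 8)*1²) = 350 + (1296 + 3*1) = 350 + (1296 + 3) = 350 + 1299 = 1649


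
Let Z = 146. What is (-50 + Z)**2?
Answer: 9216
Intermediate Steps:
(-50 + Z)**2 = (-50 + 146)**2 = 96**2 = 9216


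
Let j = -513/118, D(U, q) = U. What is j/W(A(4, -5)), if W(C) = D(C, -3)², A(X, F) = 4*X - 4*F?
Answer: -19/5664 ≈ -0.0033545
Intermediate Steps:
A(X, F) = -4*F + 4*X
W(C) = C²
j = -513/118 (j = -513*1/118 = -513/118 ≈ -4.3475)
j/W(A(4, -5)) = -513/(118*(-4*(-5) + 4*4)²) = -513/(118*(20 + 16)²) = -513/(118*(36²)) = -513/118/1296 = -513/118*1/1296 = -19/5664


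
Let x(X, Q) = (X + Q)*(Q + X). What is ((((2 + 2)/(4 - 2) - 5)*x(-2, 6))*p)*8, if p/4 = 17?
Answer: -26112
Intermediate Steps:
x(X, Q) = (Q + X)² (x(X, Q) = (Q + X)*(Q + X) = (Q + X)²)
p = 68 (p = 4*17 = 68)
((((2 + 2)/(4 - 2) - 5)*x(-2, 6))*p)*8 = ((((2 + 2)/(4 - 2) - 5)*(6 - 2)²)*68)*8 = (((4/2 - 5)*4²)*68)*8 = (((4*(½) - 5)*16)*68)*8 = (((2 - 5)*16)*68)*8 = (-3*16*68)*8 = -48*68*8 = -3264*8 = -26112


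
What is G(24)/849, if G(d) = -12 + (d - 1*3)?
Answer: 3/283 ≈ 0.010601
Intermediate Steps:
G(d) = -15 + d (G(d) = -12 + (d - 3) = -12 + (-3 + d) = -15 + d)
G(24)/849 = (-15 + 24)/849 = 9*(1/849) = 3/283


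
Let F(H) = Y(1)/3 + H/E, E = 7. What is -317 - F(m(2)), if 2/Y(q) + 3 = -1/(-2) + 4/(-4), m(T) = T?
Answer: -6659/21 ≈ -317.10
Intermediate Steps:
Y(q) = -4/7 (Y(q) = 2/(-3 + (-1/(-2) + 4/(-4))) = 2/(-3 + (-1*(-1/2) + 4*(-1/4))) = 2/(-3 + (1/2 - 1)) = 2/(-3 - 1/2) = 2/(-7/2) = 2*(-2/7) = -4/7)
F(H) = -4/21 + H/7 (F(H) = -4/7/3 + H/7 = -4/7*1/3 + H*(1/7) = -4/21 + H/7)
-317 - F(m(2)) = -317 - (-4/21 + (1/7)*2) = -317 - (-4/21 + 2/7) = -317 - 1*2/21 = -317 - 2/21 = -6659/21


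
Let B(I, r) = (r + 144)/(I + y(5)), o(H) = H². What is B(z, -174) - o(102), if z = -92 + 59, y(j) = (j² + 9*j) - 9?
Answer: -145671/14 ≈ -10405.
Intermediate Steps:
y(j) = -9 + j² + 9*j
z = -33
B(I, r) = (144 + r)/(61 + I) (B(I, r) = (r + 144)/(I + (-9 + 5² + 9*5)) = (144 + r)/(I + (-9 + 25 + 45)) = (144 + r)/(I + 61) = (144 + r)/(61 + I))
B(z, -174) - o(102) = (144 - 174)/(61 - 33) - 1*102² = -30/28 - 1*10404 = (1/28)*(-30) - 10404 = -15/14 - 10404 = -145671/14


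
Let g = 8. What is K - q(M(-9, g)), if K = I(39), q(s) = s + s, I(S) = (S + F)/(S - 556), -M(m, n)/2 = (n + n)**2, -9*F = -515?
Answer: 4763806/4653 ≈ 1023.8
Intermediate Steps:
F = 515/9 (F = -1/9*(-515) = 515/9 ≈ 57.222)
M(m, n) = -8*n**2 (M(m, n) = -2*(n + n)**2 = -2*4*n**2 = -8*n**2)
I(S) = (515/9 + S)/(-556 + S) (I(S) = (S + 515/9)/(S - 556) = (515/9 + S)/(-556 + S))
q(s) = 2*s
K = -866/4653 (K = (515/9 + 39)/(-556 + 39) = (866/9)/(-517) = -1/517*866/9 = -866/4653 ≈ -0.18612)
K - q(M(-9, g)) = -866/4653 - 2*(-8*8**2) = -866/4653 - 2*(-8*64) = -866/4653 - 2*(-512) = -866/4653 - 1*(-1024) = -866/4653 + 1024 = 4763806/4653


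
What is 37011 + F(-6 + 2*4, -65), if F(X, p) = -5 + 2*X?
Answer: 37010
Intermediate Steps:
37011 + F(-6 + 2*4, -65) = 37011 + (-5 + 2*(-6 + 2*4)) = 37011 + (-5 + 2*(-6 + 8)) = 37011 + (-5 + 2*2) = 37011 + (-5 + 4) = 37011 - 1 = 37010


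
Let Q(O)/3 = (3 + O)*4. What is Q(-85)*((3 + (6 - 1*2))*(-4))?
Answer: 27552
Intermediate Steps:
Q(O) = 36 + 12*O (Q(O) = 3*((3 + O)*4) = 3*(12 + 4*O) = 36 + 12*O)
Q(-85)*((3 + (6 - 1*2))*(-4)) = (36 + 12*(-85))*((3 + (6 - 1*2))*(-4)) = (36 - 1020)*((3 + (6 - 2))*(-4)) = -984*(3 + 4)*(-4) = -6888*(-4) = -984*(-28) = 27552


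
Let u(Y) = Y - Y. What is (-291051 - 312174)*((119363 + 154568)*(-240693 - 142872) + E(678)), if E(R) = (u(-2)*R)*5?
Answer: 63381058268448375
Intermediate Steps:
u(Y) = 0
E(R) = 0 (E(R) = (0*R)*5 = 0*5 = 0)
(-291051 - 312174)*((119363 + 154568)*(-240693 - 142872) + E(678)) = (-291051 - 312174)*((119363 + 154568)*(-240693 - 142872) + 0) = -603225*(273931*(-383565) + 0) = -603225*(-105070344015 + 0) = -603225*(-105070344015) = 63381058268448375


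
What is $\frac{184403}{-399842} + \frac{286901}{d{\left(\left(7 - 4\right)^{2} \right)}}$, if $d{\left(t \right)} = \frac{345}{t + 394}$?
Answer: $\frac{46230109446691}{137945490} \approx 3.3513 \cdot 10^{5}$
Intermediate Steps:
$d{\left(t \right)} = \frac{345}{394 + t}$
$\frac{184403}{-399842} + \frac{286901}{d{\left(\left(7 - 4\right)^{2} \right)}} = \frac{184403}{-399842} + \frac{286901}{345 \frac{1}{394 + \left(7 - 4\right)^{2}}} = 184403 \left(- \frac{1}{399842}\right) + \frac{286901}{345 \frac{1}{394 + 3^{2}}} = - \frac{184403}{399842} + \frac{286901}{345 \frac{1}{394 + 9}} = - \frac{184403}{399842} + \frac{286901}{345 \cdot \frac{1}{403}} = - \frac{184403}{399842} + \frac{286901}{\frac{345}{403}} = - \frac{184403}{399842} + 286901 \cdot \frac{403}{345} = - \frac{184403}{399842} + \frac{115621103}{345} = \frac{46230109446691}{137945490}$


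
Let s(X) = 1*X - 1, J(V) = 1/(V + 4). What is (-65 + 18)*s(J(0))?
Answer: 141/4 ≈ 35.250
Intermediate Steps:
J(V) = 1/(4 + V)
s(X) = -1 + X (s(X) = X - 1 = -1 + X)
(-65 + 18)*s(J(0)) = (-65 + 18)*(-1 + 1/(4 + 0)) = -47*(-1 + 1/4) = -47*(-3/4) = 141/4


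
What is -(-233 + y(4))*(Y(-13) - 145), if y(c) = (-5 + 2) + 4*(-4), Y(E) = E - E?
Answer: -36540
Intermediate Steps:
Y(E) = 0
y(c) = -19 (y(c) = -3 - 16 = -19)
-(-233 + y(4))*(Y(-13) - 145) = -(-233 - 19)*(0 - 145) = -(-252)*(-145) = -1*36540 = -36540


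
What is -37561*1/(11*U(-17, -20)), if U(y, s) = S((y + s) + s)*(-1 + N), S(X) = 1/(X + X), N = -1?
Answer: -2140977/11 ≈ -1.9463e+5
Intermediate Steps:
S(X) = 1/(2*X)
U(y, s) = -1/(y + 2*s) (U(y, s) = (1/(2*((y + s) + s)))*(-1 - 1) = (1/(2*((s + y) + s)))*(-2) = (1/(2*(y + 2*s)))*(-2) = -1/(y + 2*s))
-37561*1/(11*U(-17, -20)) = -37561/(11*(-1/(-17 + 2*(-20)))) = -37561/(11*(-1/(-17 - 40))) = -37561/(11*(-1/(-57))) = -37561/(11*(-1*(-1/57))) = -37561/(11*(1/57)) = -37561/11/57 = -37561*57/11 = -2140977/11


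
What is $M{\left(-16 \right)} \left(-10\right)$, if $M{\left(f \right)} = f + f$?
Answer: $320$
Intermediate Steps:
$M{\left(f \right)} = 2 f$
$M{\left(-16 \right)} \left(-10\right) = 2 \left(-16\right) \left(-10\right) = \left(-32\right) \left(-10\right) = 320$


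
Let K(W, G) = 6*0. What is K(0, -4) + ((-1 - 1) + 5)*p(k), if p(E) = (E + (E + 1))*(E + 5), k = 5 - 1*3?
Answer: 105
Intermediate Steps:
K(W, G) = 0
k = 2 (k = 5 - 3 = 2)
p(E) = (1 + 2*E)*(5 + E) (p(E) = (E + (1 + E))*(5 + E) = (1 + 2*E)*(5 + E))
K(0, -4) + ((-1 - 1) + 5)*p(k) = 0 + ((-1 - 1) + 5)*(5 + 2*2² + 11*2) = 0 + (-2 + 5)*(5 + 2*4 + 22) = 0 + 3*(5 + 8 + 22) = 0 + 3*35 = 0 + 105 = 105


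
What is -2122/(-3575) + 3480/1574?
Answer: 7890514/2813525 ≈ 2.8045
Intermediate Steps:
-2122/(-3575) + 3480/1574 = -2122*(-1/3575) + 3480*(1/1574) = 2122/3575 + 1740/787 = 7890514/2813525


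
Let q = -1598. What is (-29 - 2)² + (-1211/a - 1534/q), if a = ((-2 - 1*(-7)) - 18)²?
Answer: 128926825/135031 ≈ 954.79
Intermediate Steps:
a = 169 (a = ((-2 + 7) - 18)² = (5 - 18)² = (-13)² = 169)
(-29 - 2)² + (-1211/a - 1534/q) = (-29 - 2)² + (-1211/169 - 1534/(-1598)) = (-31)² + (-1211*1/169 - 1534*(-1/1598)) = 961 + (-1211/169 + 767/799) = 961 - 837966/135031 = 128926825/135031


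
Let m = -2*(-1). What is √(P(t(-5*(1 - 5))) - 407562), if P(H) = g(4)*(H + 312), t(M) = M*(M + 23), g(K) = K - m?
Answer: I*√405218 ≈ 636.57*I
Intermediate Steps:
m = 2
g(K) = -2 + K (g(K) = K - 1*2 = K - 2 = -2 + K)
t(M) = M*(23 + M)
P(H) = 624 + 2*H (P(H) = (-2 + 4)*(H + 312) = 2*(312 + H) = 624 + 2*H)
√(P(t(-5*(1 - 5))) - 407562) = √((624 + 2*((-5*(1 - 5))*(23 - 5*(1 - 5)))) - 407562) = √((624 + 2*((-5*(-4))*(23 - 5*(-4)))) - 407562) = √((624 + 2*(20*(23 + 20))) - 407562) = √((624 + 2*(20*43)) - 407562) = √((624 + 2*860) - 407562) = √((624 + 1720) - 407562) = √(2344 - 407562) = √(-405218) = I*√405218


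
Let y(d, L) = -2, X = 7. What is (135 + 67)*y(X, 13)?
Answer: -404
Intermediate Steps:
(135 + 67)*y(X, 13) = (135 + 67)*(-2) = 202*(-2) = -404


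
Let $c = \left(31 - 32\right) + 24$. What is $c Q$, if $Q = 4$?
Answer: $92$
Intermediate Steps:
$c = 23$ ($c = -1 + 24 = 23$)
$c Q = 23 \cdot 4 = 92$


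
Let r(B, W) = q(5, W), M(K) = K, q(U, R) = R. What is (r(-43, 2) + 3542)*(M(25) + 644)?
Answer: 2370936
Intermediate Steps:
r(B, W) = W
(r(-43, 2) + 3542)*(M(25) + 644) = (2 + 3542)*(25 + 644) = 3544*669 = 2370936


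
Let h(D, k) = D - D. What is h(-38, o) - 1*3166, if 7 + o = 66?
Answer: -3166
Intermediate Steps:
o = 59 (o = -7 + 66 = 59)
h(D, k) = 0
h(-38, o) - 1*3166 = 0 - 1*3166 = 0 - 3166 = -3166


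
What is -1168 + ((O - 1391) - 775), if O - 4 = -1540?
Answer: -4870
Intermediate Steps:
O = -1536 (O = 4 - 1540 = -1536)
-1168 + ((O - 1391) - 775) = -1168 + ((-1536 - 1391) - 775) = -1168 + (-2927 - 775) = -1168 - 3702 = -4870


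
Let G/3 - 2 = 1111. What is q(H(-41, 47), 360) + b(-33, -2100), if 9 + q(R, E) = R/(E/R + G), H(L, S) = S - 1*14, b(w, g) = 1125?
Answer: 13707949/12283 ≈ 1116.0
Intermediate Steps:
G = 3339 (G = 6 + 3*1111 = 6 + 3333 = 3339)
H(L, S) = -14 + S (H(L, S) = S - 14 = -14 + S)
q(R, E) = -9 + R/(3339 + E/R) (q(R, E) = -9 + R/(E/R + 3339) = -9 + R/(3339 + E/R))
q(H(-41, 47), 360) + b(-33, -2100) = ((-14 + 47)² - 30051*(-14 + 47) - 9*360)/(360 + 3339*(-14 + 47)) + 1125 = (33² - 30051*33 - 3240)/(360 + 3339*33) + 1125 = (1089 - 991683 - 3240)/(360 + 110187) + 1125 = -993834/110547 + 1125 = (1/110547)*(-993834) + 1125 = -110426/12283 + 1125 = 13707949/12283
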